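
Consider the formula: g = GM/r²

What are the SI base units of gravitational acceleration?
Units of each symbol in g = GM/r²:
  G (gravitational constant): m³/(kg·s²)
  M (mass): kg
  r (distance): m  → to the power 2 in the denominator, contributes 1/m²

Multiplying the contributions: [m³/(kg·s²)] · [kg] · [1/m²]
Adding exponents of each base unit: m: 1, s: -2
SI base units of gravitational acceleration: m/s²

Answer: m/s²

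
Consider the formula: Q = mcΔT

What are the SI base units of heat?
Units of each symbol in Q = mcΔT:
  m (mass): kg
  c (specific heat capacity, in J/(kg·K)): m²/(s²·K)
  ΔT (temperature change): K

Multiplying the contributions: [kg] · [m²/(s²·K)] · [K]
Adding exponents of each base unit: kg: 1, m: 2, s: -2
SI base units of heat: kg·m²/s²

Answer: kg·m²/s²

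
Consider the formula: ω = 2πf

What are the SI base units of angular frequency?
Units of each symbol in ω = 2πf:
  f (frequency): 1/s
  The factor 2π is dimensionless.

Multiplying the contributions: [1/s]
Adding exponents of each base unit: s: -1
SI base units of angular frequency: 1/s

Answer: 1/s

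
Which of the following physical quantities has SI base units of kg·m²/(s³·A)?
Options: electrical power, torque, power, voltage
Checking the SI base units of each option:
  electrical power (P = IV): kg·m²/s³  ✗
  torque (τ = Fr): kg·m²/s²  ✗
  power (P = W/t): kg·m²/s³  ✗
  voltage (V = IR): kg·m²/(s³·A)  ✓ matches

Only voltage has units kg·m²/(s³·A).

Answer: voltage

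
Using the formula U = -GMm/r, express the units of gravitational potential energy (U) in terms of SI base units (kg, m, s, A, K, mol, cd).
Units of each symbol in U = -GMm/r:
  G (gravitational constant): m³/(kg·s²)
  M (mass): kg
  m (mass): kg
  r (distance): m  → in the denominator, contributes 1/m
  The minus sign does not affect the units.

Multiplying the contributions: [m³/(kg·s²)] · [kg] · [kg] · [1/m]
Adding exponents of each base unit: kg: 1, m: 2, s: -2
SI base units of gravitational potential energy: kg·m²/s²

Answer: kg·m²/s²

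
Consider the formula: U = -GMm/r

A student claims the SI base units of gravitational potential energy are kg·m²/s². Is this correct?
Units of each symbol in U = -GMm/r:
  G (gravitational constant): m³/(kg·s²)
  M (mass): kg
  m (mass): kg
  r (distance): m  → in the denominator, contributes 1/m
  The minus sign does not affect the units.

Multiplying the contributions: [m³/(kg·s²)] · [kg] · [kg] · [1/m]
Adding exponents of each base unit: kg: 1, m: 2, s: -2
SI base units of gravitational potential energy: kg·m²/s²

The claimed units kg·m²/s² match the derived units, so the claim is correct.

Answer: Yes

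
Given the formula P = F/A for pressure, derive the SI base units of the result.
Units of each symbol in P = F/A:
  F (force): kg·m/s²
  A (area): m²  → in the denominator, contributes 1/m²

Multiplying the contributions: [kg·m/s²] · [1/m²]
Adding exponents of each base unit: kg: 1, m: -1, s: -2
SI base units of pressure: kg/(m·s²)

Answer: kg/(m·s²)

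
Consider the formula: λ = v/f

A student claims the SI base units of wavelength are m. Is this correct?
Units of each symbol in λ = v/f:
  v (wave speed): m/s
  f (frequency): 1/s  → in the denominator, contributes s

Multiplying the contributions: [m/s] · [s]
Adding exponents of each base unit: m: 1
SI base units of wavelength: m

The claimed units m match the derived units, so the claim is correct.

Answer: Yes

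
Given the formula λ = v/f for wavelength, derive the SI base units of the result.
Units of each symbol in λ = v/f:
  v (wave speed): m/s
  f (frequency): 1/s  → in the denominator, contributes s

Multiplying the contributions: [m/s] · [s]
Adding exponents of each base unit: m: 1
SI base units of wavelength: m

Answer: m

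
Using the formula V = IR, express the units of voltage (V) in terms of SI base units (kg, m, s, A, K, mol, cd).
Units of each symbol in V = IR:
  I (current): A
  R (resistance, in ohms): kg·m²/(s³·A²)

Multiplying the contributions: [A] · [kg·m²/(s³·A²)]
Adding exponents of each base unit: kg: 1, m: 2, s: -3, A: -1
SI base units of voltage: kg·m²/(s³·A)

Answer: kg·m²/(s³·A)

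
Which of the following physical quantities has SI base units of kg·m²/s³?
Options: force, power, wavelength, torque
Checking the SI base units of each option:
  force (F = ma): kg·m/s²  ✗
  power (P = W/t): kg·m²/s³  ✓ matches
  wavelength (λ = v/f): m  ✗
  torque (τ = Fr): kg·m²/s²  ✗

Only power has units kg·m²/s³.

Answer: power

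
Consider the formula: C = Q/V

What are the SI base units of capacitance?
Units of each symbol in C = Q/V:
  Q (charge, in coulombs): s·A
  V (voltage, in volts): kg·m²/(s³·A)  → in the denominator, contributes s³·A/(kg·m²)

Multiplying the contributions: [s·A] · [s³·A/(kg·m²)]
Adding exponents of each base unit: kg: -1, m: -2, s: 4, A: 2
SI base units of capacitance: s⁴·A²/(kg·m²)

Answer: s⁴·A²/(kg·m²)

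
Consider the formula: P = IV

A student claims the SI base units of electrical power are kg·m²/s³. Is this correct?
Units of each symbol in P = IV:
  I (current): A
  V (voltage, in volts): kg·m²/(s³·A)

Multiplying the contributions: [A] · [kg·m²/(s³·A)]
Adding exponents of each base unit: kg: 1, m: 2, s: -3
SI base units of electrical power: kg·m²/s³

The claimed units kg·m²/s³ match the derived units, so the claim is correct.

Answer: Yes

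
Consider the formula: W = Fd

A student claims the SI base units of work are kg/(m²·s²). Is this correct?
Units of each symbol in W = Fd:
  F (force): kg·m/s²
  d (displacement): m

Multiplying the contributions: [kg·m/s²] · [m]
Adding exponents of each base unit: kg: 1, m: 2, s: -2
SI base units of work: kg·m²/s²

The claimed units kg/(m²·s²) (exponents kg: 1, m: -2, s: -2) do not match the derived units kg·m²/s² (exponents kg: 1, m: 2, s: -2), so the claim is incorrect.

Answer: No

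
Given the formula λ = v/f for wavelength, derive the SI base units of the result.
Units of each symbol in λ = v/f:
  v (wave speed): m/s
  f (frequency): 1/s  → in the denominator, contributes s

Multiplying the contributions: [m/s] · [s]
Adding exponents of each base unit: m: 1
SI base units of wavelength: m

Answer: m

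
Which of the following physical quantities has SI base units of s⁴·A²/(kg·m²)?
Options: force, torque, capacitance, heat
Checking the SI base units of each option:
  force (F = ma): kg·m/s²  ✗
  torque (τ = Fr): kg·m²/s²  ✗
  capacitance (C = Q/V): s⁴·A²/(kg·m²)  ✓ matches
  heat (Q = mcΔT): kg·m²/s²  ✗

Only capacitance has units s⁴·A²/(kg·m²).

Answer: capacitance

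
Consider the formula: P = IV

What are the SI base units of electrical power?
Units of each symbol in P = IV:
  I (current): A
  V (voltage, in volts): kg·m²/(s³·A)

Multiplying the contributions: [A] · [kg·m²/(s³·A)]
Adding exponents of each base unit: kg: 1, m: 2, s: -3
SI base units of electrical power: kg·m²/s³

Answer: kg·m²/s³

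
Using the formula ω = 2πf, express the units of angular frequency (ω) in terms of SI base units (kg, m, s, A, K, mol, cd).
Units of each symbol in ω = 2πf:
  f (frequency): 1/s
  The factor 2π is dimensionless.

Multiplying the contributions: [1/s]
Adding exponents of each base unit: s: -1
SI base units of angular frequency: 1/s

Answer: 1/s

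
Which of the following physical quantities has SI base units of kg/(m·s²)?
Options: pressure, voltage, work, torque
Checking the SI base units of each option:
  pressure (P = F/A): kg/(m·s²)  ✓ matches
  voltage (V = IR): kg·m²/(s³·A)  ✗
  work (W = Fd): kg·m²/s²  ✗
  torque (τ = Fr): kg·m²/s²  ✗

Only pressure has units kg/(m·s²).

Answer: pressure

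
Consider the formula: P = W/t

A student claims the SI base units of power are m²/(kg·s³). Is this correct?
Units of each symbol in P = W/t:
  W (work): kg·m²/s²
  t (time): s  → in the denominator, contributes 1/s

Multiplying the contributions: [kg·m²/s²] · [1/s]
Adding exponents of each base unit: kg: 1, m: 2, s: -3
SI base units of power: kg·m²/s³

The claimed units m²/(kg·s³) (exponents kg: -1, m: 2, s: -3) do not match the derived units kg·m²/s³ (exponents kg: 1, m: 2, s: -3), so the claim is incorrect.

Answer: No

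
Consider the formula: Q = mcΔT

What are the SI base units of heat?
Units of each symbol in Q = mcΔT:
  m (mass): kg
  c (specific heat capacity, in J/(kg·K)): m²/(s²·K)
  ΔT (temperature change): K

Multiplying the contributions: [kg] · [m²/(s²·K)] · [K]
Adding exponents of each base unit: kg: 1, m: 2, s: -2
SI base units of heat: kg·m²/s²

Answer: kg·m²/s²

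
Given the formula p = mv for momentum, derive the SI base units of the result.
Units of each symbol in p = mv:
  m (mass): kg
  v (velocity): m/s

Multiplying the contributions: [kg] · [m/s]
Adding exponents of each base unit: kg: 1, m: 1, s: -1
SI base units of momentum: kg·m/s

Answer: kg·m/s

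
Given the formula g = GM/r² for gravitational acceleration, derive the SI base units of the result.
Units of each symbol in g = GM/r²:
  G (gravitational constant): m³/(kg·s²)
  M (mass): kg
  r (distance): m  → to the power 2 in the denominator, contributes 1/m²

Multiplying the contributions: [m³/(kg·s²)] · [kg] · [1/m²]
Adding exponents of each base unit: m: 1, s: -2
SI base units of gravitational acceleration: m/s²

Answer: m/s²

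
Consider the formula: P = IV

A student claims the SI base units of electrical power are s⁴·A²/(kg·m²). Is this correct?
Units of each symbol in P = IV:
  I (current): A
  V (voltage, in volts): kg·m²/(s³·A)

Multiplying the contributions: [A] · [kg·m²/(s³·A)]
Adding exponents of each base unit: kg: 1, m: 2, s: -3
SI base units of electrical power: kg·m²/s³

The claimed units s⁴·A²/(kg·m²) (exponents kg: -1, m: -2, s: 4, A: 2) do not match the derived units kg·m²/s³ (exponents kg: 1, m: 2, s: -3), so the claim is incorrect.

Answer: No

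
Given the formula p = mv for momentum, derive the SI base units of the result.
Units of each symbol in p = mv:
  m (mass): kg
  v (velocity): m/s

Multiplying the contributions: [kg] · [m/s]
Adding exponents of each base unit: kg: 1, m: 1, s: -1
SI base units of momentum: kg·m/s

Answer: kg·m/s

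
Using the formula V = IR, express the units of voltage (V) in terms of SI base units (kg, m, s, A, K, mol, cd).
Units of each symbol in V = IR:
  I (current): A
  R (resistance, in ohms): kg·m²/(s³·A²)

Multiplying the contributions: [A] · [kg·m²/(s³·A²)]
Adding exponents of each base unit: kg: 1, m: 2, s: -3, A: -1
SI base units of voltage: kg·m²/(s³·A)

Answer: kg·m²/(s³·A)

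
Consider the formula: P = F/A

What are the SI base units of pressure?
Units of each symbol in P = F/A:
  F (force): kg·m/s²
  A (area): m²  → in the denominator, contributes 1/m²

Multiplying the contributions: [kg·m/s²] · [1/m²]
Adding exponents of each base unit: kg: 1, m: -1, s: -2
SI base units of pressure: kg/(m·s²)

Answer: kg/(m·s²)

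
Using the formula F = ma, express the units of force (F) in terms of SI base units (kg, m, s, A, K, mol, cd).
Units of each symbol in F = ma:
  m (mass): kg
  a (acceleration): m/s²

Multiplying the contributions: [kg] · [m/s²]
Adding exponents of each base unit: kg: 1, m: 1, s: -2
SI base units of force: kg·m/s²

Answer: kg·m/s²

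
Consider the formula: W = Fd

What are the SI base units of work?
Units of each symbol in W = Fd:
  F (force): kg·m/s²
  d (displacement): m

Multiplying the contributions: [kg·m/s²] · [m]
Adding exponents of each base unit: kg: 1, m: 2, s: -2
SI base units of work: kg·m²/s²

Answer: kg·m²/s²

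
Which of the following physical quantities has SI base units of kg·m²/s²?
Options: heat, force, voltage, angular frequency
Checking the SI base units of each option:
  heat (Q = mcΔT): kg·m²/s²  ✓ matches
  force (F = ma): kg·m/s²  ✗
  voltage (V = IR): kg·m²/(s³·A)  ✗
  angular frequency (ω = 2πf): 1/s  ✗

Only heat has units kg·m²/s².

Answer: heat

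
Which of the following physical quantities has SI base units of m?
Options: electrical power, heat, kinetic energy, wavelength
Checking the SI base units of each option:
  electrical power (P = IV): kg·m²/s³  ✗
  heat (Q = mcΔT): kg·m²/s²  ✗
  kinetic energy (E = ½mv²): kg·m²/s²  ✗
  wavelength (λ = v/f): m  ✓ matches

Only wavelength has units m.

Answer: wavelength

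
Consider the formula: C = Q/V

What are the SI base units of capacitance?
Units of each symbol in C = Q/V:
  Q (charge, in coulombs): s·A
  V (voltage, in volts): kg·m²/(s³·A)  → in the denominator, contributes s³·A/(kg·m²)

Multiplying the contributions: [s·A] · [s³·A/(kg·m²)]
Adding exponents of each base unit: kg: -1, m: -2, s: 4, A: 2
SI base units of capacitance: s⁴·A²/(kg·m²)

Answer: s⁴·A²/(kg·m²)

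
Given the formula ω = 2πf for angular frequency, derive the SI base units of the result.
Units of each symbol in ω = 2πf:
  f (frequency): 1/s
  The factor 2π is dimensionless.

Multiplying the contributions: [1/s]
Adding exponents of each base unit: s: -1
SI base units of angular frequency: 1/s

Answer: 1/s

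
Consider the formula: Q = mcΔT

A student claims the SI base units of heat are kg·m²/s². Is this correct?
Units of each symbol in Q = mcΔT:
  m (mass): kg
  c (specific heat capacity, in J/(kg·K)): m²/(s²·K)
  ΔT (temperature change): K

Multiplying the contributions: [kg] · [m²/(s²·K)] · [K]
Adding exponents of each base unit: kg: 1, m: 2, s: -2
SI base units of heat: kg·m²/s²

The claimed units kg·m²/s² match the derived units, so the claim is correct.

Answer: Yes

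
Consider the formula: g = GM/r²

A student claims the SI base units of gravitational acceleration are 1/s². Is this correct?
Units of each symbol in g = GM/r²:
  G (gravitational constant): m³/(kg·s²)
  M (mass): kg
  r (distance): m  → to the power 2 in the denominator, contributes 1/m²

Multiplying the contributions: [m³/(kg·s²)] · [kg] · [1/m²]
Adding exponents of each base unit: m: 1, s: -2
SI base units of gravitational acceleration: m/s²

The claimed units 1/s² (exponents s: -2) do not match the derived units m/s² (exponents m: 1, s: -2), so the claim is incorrect.

Answer: No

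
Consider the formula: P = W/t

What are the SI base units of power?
Units of each symbol in P = W/t:
  W (work): kg·m²/s²
  t (time): s  → in the denominator, contributes 1/s

Multiplying the contributions: [kg·m²/s²] · [1/s]
Adding exponents of each base unit: kg: 1, m: 2, s: -3
SI base units of power: kg·m²/s³

Answer: kg·m²/s³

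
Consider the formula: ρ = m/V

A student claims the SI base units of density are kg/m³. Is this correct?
Units of each symbol in ρ = m/V:
  m (mass): kg
  V (volume): m³  → in the denominator, contributes 1/m³

Multiplying the contributions: [kg] · [1/m³]
Adding exponents of each base unit: kg: 1, m: -3
SI base units of density: kg/m³

The claimed units kg/m³ match the derived units, so the claim is correct.

Answer: Yes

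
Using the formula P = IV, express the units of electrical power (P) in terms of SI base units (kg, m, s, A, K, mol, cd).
Units of each symbol in P = IV:
  I (current): A
  V (voltage, in volts): kg·m²/(s³·A)

Multiplying the contributions: [A] · [kg·m²/(s³·A)]
Adding exponents of each base unit: kg: 1, m: 2, s: -3
SI base units of electrical power: kg·m²/s³

Answer: kg·m²/s³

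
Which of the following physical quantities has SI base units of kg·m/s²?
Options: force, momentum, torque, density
Checking the SI base units of each option:
  force (F = ma): kg·m/s²  ✓ matches
  momentum (p = mv): kg·m/s  ✗
  torque (τ = Fr): kg·m²/s²  ✗
  density (ρ = m/V): kg/m³  ✗

Only force has units kg·m/s².

Answer: force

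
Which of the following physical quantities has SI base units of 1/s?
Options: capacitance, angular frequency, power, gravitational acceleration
Checking the SI base units of each option:
  capacitance (C = Q/V): s⁴·A²/(kg·m²)  ✗
  angular frequency (ω = 2πf): 1/s  ✓ matches
  power (P = W/t): kg·m²/s³  ✗
  gravitational acceleration (g = GM/r²): m/s²  ✗

Only angular frequency has units 1/s.

Answer: angular frequency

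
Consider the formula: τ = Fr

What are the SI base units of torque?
Units of each symbol in τ = Fr:
  F (force): kg·m/s²
  r (lever arm): m

Multiplying the contributions: [kg·m/s²] · [m]
Adding exponents of each base unit: kg: 1, m: 2, s: -2
SI base units of torque: kg·m²/s²

Answer: kg·m²/s²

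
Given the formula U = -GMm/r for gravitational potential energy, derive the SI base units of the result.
Units of each symbol in U = -GMm/r:
  G (gravitational constant): m³/(kg·s²)
  M (mass): kg
  m (mass): kg
  r (distance): m  → in the denominator, contributes 1/m
  The minus sign does not affect the units.

Multiplying the contributions: [m³/(kg·s²)] · [kg] · [kg] · [1/m]
Adding exponents of each base unit: kg: 1, m: 2, s: -2
SI base units of gravitational potential energy: kg·m²/s²

Answer: kg·m²/s²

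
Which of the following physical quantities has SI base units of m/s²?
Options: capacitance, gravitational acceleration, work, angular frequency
Checking the SI base units of each option:
  capacitance (C = Q/V): s⁴·A²/(kg·m²)  ✗
  gravitational acceleration (g = GM/r²): m/s²  ✓ matches
  work (W = Fd): kg·m²/s²  ✗
  angular frequency (ω = 2πf): 1/s  ✗

Only gravitational acceleration has units m/s².

Answer: gravitational acceleration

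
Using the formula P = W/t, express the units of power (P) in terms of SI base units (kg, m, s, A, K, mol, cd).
Units of each symbol in P = W/t:
  W (work): kg·m²/s²
  t (time): s  → in the denominator, contributes 1/s

Multiplying the contributions: [kg·m²/s²] · [1/s]
Adding exponents of each base unit: kg: 1, m: 2, s: -3
SI base units of power: kg·m²/s³

Answer: kg·m²/s³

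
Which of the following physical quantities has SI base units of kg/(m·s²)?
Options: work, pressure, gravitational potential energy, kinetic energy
Checking the SI base units of each option:
  work (W = Fd): kg·m²/s²  ✗
  pressure (P = F/A): kg/(m·s²)  ✓ matches
  gravitational potential energy (U = -GMm/r): kg·m²/s²  ✗
  kinetic energy (E = ½mv²): kg·m²/s²  ✗

Only pressure has units kg/(m·s²).

Answer: pressure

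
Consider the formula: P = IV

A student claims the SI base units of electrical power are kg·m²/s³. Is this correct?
Units of each symbol in P = IV:
  I (current): A
  V (voltage, in volts): kg·m²/(s³·A)

Multiplying the contributions: [A] · [kg·m²/(s³·A)]
Adding exponents of each base unit: kg: 1, m: 2, s: -3
SI base units of electrical power: kg·m²/s³

The claimed units kg·m²/s³ match the derived units, so the claim is correct.

Answer: Yes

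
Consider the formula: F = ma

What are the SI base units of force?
Units of each symbol in F = ma:
  m (mass): kg
  a (acceleration): m/s²

Multiplying the contributions: [kg] · [m/s²]
Adding exponents of each base unit: kg: 1, m: 1, s: -2
SI base units of force: kg·m/s²

Answer: kg·m/s²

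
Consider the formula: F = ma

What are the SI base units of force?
Units of each symbol in F = ma:
  m (mass): kg
  a (acceleration): m/s²

Multiplying the contributions: [kg] · [m/s²]
Adding exponents of each base unit: kg: 1, m: 1, s: -2
SI base units of force: kg·m/s²

Answer: kg·m/s²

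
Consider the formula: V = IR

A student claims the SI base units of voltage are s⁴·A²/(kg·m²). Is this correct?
Units of each symbol in V = IR:
  I (current): A
  R (resistance, in ohms): kg·m²/(s³·A²)

Multiplying the contributions: [A] · [kg·m²/(s³·A²)]
Adding exponents of each base unit: kg: 1, m: 2, s: -3, A: -1
SI base units of voltage: kg·m²/(s³·A)

The claimed units s⁴·A²/(kg·m²) (exponents kg: -1, m: -2, s: 4, A: 2) do not match the derived units kg·m²/(s³·A) (exponents kg: 1, m: 2, s: -3, A: -1), so the claim is incorrect.

Answer: No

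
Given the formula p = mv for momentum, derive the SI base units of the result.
Units of each symbol in p = mv:
  m (mass): kg
  v (velocity): m/s

Multiplying the contributions: [kg] · [m/s]
Adding exponents of each base unit: kg: 1, m: 1, s: -1
SI base units of momentum: kg·m/s

Answer: kg·m/s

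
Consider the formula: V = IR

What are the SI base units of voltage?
Units of each symbol in V = IR:
  I (current): A
  R (resistance, in ohms): kg·m²/(s³·A²)

Multiplying the contributions: [A] · [kg·m²/(s³·A²)]
Adding exponents of each base unit: kg: 1, m: 2, s: -3, A: -1
SI base units of voltage: kg·m²/(s³·A)

Answer: kg·m²/(s³·A)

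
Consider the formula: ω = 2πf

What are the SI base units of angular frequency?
Units of each symbol in ω = 2πf:
  f (frequency): 1/s
  The factor 2π is dimensionless.

Multiplying the contributions: [1/s]
Adding exponents of each base unit: s: -1
SI base units of angular frequency: 1/s

Answer: 1/s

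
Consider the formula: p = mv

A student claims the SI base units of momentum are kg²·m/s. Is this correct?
Units of each symbol in p = mv:
  m (mass): kg
  v (velocity): m/s

Multiplying the contributions: [kg] · [m/s]
Adding exponents of each base unit: kg: 1, m: 1, s: -1
SI base units of momentum: kg·m/s

The claimed units kg²·m/s (exponents kg: 2, m: 1, s: -1) do not match the derived units kg·m/s (exponents kg: 1, m: 1, s: -1), so the claim is incorrect.

Answer: No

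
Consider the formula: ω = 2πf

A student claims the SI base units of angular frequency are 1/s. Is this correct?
Units of each symbol in ω = 2πf:
  f (frequency): 1/s
  The factor 2π is dimensionless.

Multiplying the contributions: [1/s]
Adding exponents of each base unit: s: -1
SI base units of angular frequency: 1/s

The claimed units 1/s match the derived units, so the claim is correct.

Answer: Yes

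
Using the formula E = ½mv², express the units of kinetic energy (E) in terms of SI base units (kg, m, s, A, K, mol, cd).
Units of each symbol in E = ½mv²:
  m (mass): kg
  v (speed): m/s  → to the power 2, contributes m²/s²
  The factor ½ is dimensionless.

Multiplying the contributions: [kg] · [m²/s²]
Adding exponents of each base unit: kg: 1, m: 2, s: -2
SI base units of kinetic energy: kg·m²/s²

Answer: kg·m²/s²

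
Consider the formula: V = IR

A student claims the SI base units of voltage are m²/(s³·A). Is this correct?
Units of each symbol in V = IR:
  I (current): A
  R (resistance, in ohms): kg·m²/(s³·A²)

Multiplying the contributions: [A] · [kg·m²/(s³·A²)]
Adding exponents of each base unit: kg: 1, m: 2, s: -3, A: -1
SI base units of voltage: kg·m²/(s³·A)

The claimed units m²/(s³·A) (exponents m: 2, s: -3, A: -1) do not match the derived units kg·m²/(s³·A) (exponents kg: 1, m: 2, s: -3, A: -1), so the claim is incorrect.

Answer: No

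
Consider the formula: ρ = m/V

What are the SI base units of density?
Units of each symbol in ρ = m/V:
  m (mass): kg
  V (volume): m³  → in the denominator, contributes 1/m³

Multiplying the contributions: [kg] · [1/m³]
Adding exponents of each base unit: kg: 1, m: -3
SI base units of density: kg/m³

Answer: kg/m³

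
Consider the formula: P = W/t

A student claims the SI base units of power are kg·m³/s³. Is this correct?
Units of each symbol in P = W/t:
  W (work): kg·m²/s²
  t (time): s  → in the denominator, contributes 1/s

Multiplying the contributions: [kg·m²/s²] · [1/s]
Adding exponents of each base unit: kg: 1, m: 2, s: -3
SI base units of power: kg·m²/s³

The claimed units kg·m³/s³ (exponents kg: 1, m: 3, s: -3) do not match the derived units kg·m²/s³ (exponents kg: 1, m: 2, s: -3), so the claim is incorrect.

Answer: No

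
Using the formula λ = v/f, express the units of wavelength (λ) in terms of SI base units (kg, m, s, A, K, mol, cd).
Units of each symbol in λ = v/f:
  v (wave speed): m/s
  f (frequency): 1/s  → in the denominator, contributes s

Multiplying the contributions: [m/s] · [s]
Adding exponents of each base unit: m: 1
SI base units of wavelength: m

Answer: m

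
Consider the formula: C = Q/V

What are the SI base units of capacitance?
Units of each symbol in C = Q/V:
  Q (charge, in coulombs): s·A
  V (voltage, in volts): kg·m²/(s³·A)  → in the denominator, contributes s³·A/(kg·m²)

Multiplying the contributions: [s·A] · [s³·A/(kg·m²)]
Adding exponents of each base unit: kg: -1, m: -2, s: 4, A: 2
SI base units of capacitance: s⁴·A²/(kg·m²)

Answer: s⁴·A²/(kg·m²)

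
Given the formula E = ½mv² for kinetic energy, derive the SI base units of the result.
Units of each symbol in E = ½mv²:
  m (mass): kg
  v (speed): m/s  → to the power 2, contributes m²/s²
  The factor ½ is dimensionless.

Multiplying the contributions: [kg] · [m²/s²]
Adding exponents of each base unit: kg: 1, m: 2, s: -2
SI base units of kinetic energy: kg·m²/s²

Answer: kg·m²/s²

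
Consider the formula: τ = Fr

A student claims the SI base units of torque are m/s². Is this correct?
Units of each symbol in τ = Fr:
  F (force): kg·m/s²
  r (lever arm): m

Multiplying the contributions: [kg·m/s²] · [m]
Adding exponents of each base unit: kg: 1, m: 2, s: -2
SI base units of torque: kg·m²/s²

The claimed units m/s² (exponents m: 1, s: -2) do not match the derived units kg·m²/s² (exponents kg: 1, m: 2, s: -2), so the claim is incorrect.

Answer: No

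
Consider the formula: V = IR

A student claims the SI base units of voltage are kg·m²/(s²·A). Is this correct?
Units of each symbol in V = IR:
  I (current): A
  R (resistance, in ohms): kg·m²/(s³·A²)

Multiplying the contributions: [A] · [kg·m²/(s³·A²)]
Adding exponents of each base unit: kg: 1, m: 2, s: -3, A: -1
SI base units of voltage: kg·m²/(s³·A)

The claimed units kg·m²/(s²·A) (exponents kg: 1, m: 2, s: -2, A: -1) do not match the derived units kg·m²/(s³·A) (exponents kg: 1, m: 2, s: -3, A: -1), so the claim is incorrect.

Answer: No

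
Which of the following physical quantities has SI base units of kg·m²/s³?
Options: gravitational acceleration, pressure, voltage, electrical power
Checking the SI base units of each option:
  gravitational acceleration (g = GM/r²): m/s²  ✗
  pressure (P = F/A): kg/(m·s²)  ✗
  voltage (V = IR): kg·m²/(s³·A)  ✗
  electrical power (P = IV): kg·m²/s³  ✓ matches

Only electrical power has units kg·m²/s³.

Answer: electrical power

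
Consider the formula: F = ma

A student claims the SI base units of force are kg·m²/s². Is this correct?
Units of each symbol in F = ma:
  m (mass): kg
  a (acceleration): m/s²

Multiplying the contributions: [kg] · [m/s²]
Adding exponents of each base unit: kg: 1, m: 1, s: -2
SI base units of force: kg·m/s²

The claimed units kg·m²/s² (exponents kg: 1, m: 2, s: -2) do not match the derived units kg·m/s² (exponents kg: 1, m: 1, s: -2), so the claim is incorrect.

Answer: No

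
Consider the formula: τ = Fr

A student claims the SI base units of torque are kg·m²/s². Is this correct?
Units of each symbol in τ = Fr:
  F (force): kg·m/s²
  r (lever arm): m

Multiplying the contributions: [kg·m/s²] · [m]
Adding exponents of each base unit: kg: 1, m: 2, s: -2
SI base units of torque: kg·m²/s²

The claimed units kg·m²/s² match the derived units, so the claim is correct.

Answer: Yes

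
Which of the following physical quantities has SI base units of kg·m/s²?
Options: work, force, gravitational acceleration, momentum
Checking the SI base units of each option:
  work (W = Fd): kg·m²/s²  ✗
  force (F = ma): kg·m/s²  ✓ matches
  gravitational acceleration (g = GM/r²): m/s²  ✗
  momentum (p = mv): kg·m/s  ✗

Only force has units kg·m/s².

Answer: force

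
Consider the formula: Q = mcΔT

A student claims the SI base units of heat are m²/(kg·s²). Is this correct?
Units of each symbol in Q = mcΔT:
  m (mass): kg
  c (specific heat capacity, in J/(kg·K)): m²/(s²·K)
  ΔT (temperature change): K

Multiplying the contributions: [kg] · [m²/(s²·K)] · [K]
Adding exponents of each base unit: kg: 1, m: 2, s: -2
SI base units of heat: kg·m²/s²

The claimed units m²/(kg·s²) (exponents kg: -1, m: 2, s: -2) do not match the derived units kg·m²/s² (exponents kg: 1, m: 2, s: -2), so the claim is incorrect.

Answer: No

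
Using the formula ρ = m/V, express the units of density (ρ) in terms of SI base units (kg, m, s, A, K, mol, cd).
Units of each symbol in ρ = m/V:
  m (mass): kg
  V (volume): m³  → in the denominator, contributes 1/m³

Multiplying the contributions: [kg] · [1/m³]
Adding exponents of each base unit: kg: 1, m: -3
SI base units of density: kg/m³

Answer: kg/m³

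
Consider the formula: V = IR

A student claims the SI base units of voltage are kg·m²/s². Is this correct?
Units of each symbol in V = IR:
  I (current): A
  R (resistance, in ohms): kg·m²/(s³·A²)

Multiplying the contributions: [A] · [kg·m²/(s³·A²)]
Adding exponents of each base unit: kg: 1, m: 2, s: -3, A: -1
SI base units of voltage: kg·m²/(s³·A)

The claimed units kg·m²/s² (exponents kg: 1, m: 2, s: -2) do not match the derived units kg·m²/(s³·A) (exponents kg: 1, m: 2, s: -3, A: -1), so the claim is incorrect.

Answer: No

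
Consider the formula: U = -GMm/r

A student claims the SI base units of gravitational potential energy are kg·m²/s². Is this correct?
Units of each symbol in U = -GMm/r:
  G (gravitational constant): m³/(kg·s²)
  M (mass): kg
  m (mass): kg
  r (distance): m  → in the denominator, contributes 1/m
  The minus sign does not affect the units.

Multiplying the contributions: [m³/(kg·s²)] · [kg] · [kg] · [1/m]
Adding exponents of each base unit: kg: 1, m: 2, s: -2
SI base units of gravitational potential energy: kg·m²/s²

The claimed units kg·m²/s² match the derived units, so the claim is correct.

Answer: Yes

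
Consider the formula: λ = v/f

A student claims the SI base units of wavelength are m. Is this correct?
Units of each symbol in λ = v/f:
  v (wave speed): m/s
  f (frequency): 1/s  → in the denominator, contributes s

Multiplying the contributions: [m/s] · [s]
Adding exponents of each base unit: m: 1
SI base units of wavelength: m

The claimed units m match the derived units, so the claim is correct.

Answer: Yes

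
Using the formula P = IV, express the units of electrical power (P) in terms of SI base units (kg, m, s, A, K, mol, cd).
Units of each symbol in P = IV:
  I (current): A
  V (voltage, in volts): kg·m²/(s³·A)

Multiplying the contributions: [A] · [kg·m²/(s³·A)]
Adding exponents of each base unit: kg: 1, m: 2, s: -3
SI base units of electrical power: kg·m²/s³

Answer: kg·m²/s³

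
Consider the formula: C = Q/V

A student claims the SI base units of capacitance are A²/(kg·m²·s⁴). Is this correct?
Units of each symbol in C = Q/V:
  Q (charge, in coulombs): s·A
  V (voltage, in volts): kg·m²/(s³·A)  → in the denominator, contributes s³·A/(kg·m²)

Multiplying the contributions: [s·A] · [s³·A/(kg·m²)]
Adding exponents of each base unit: kg: -1, m: -2, s: 4, A: 2
SI base units of capacitance: s⁴·A²/(kg·m²)

The claimed units A²/(kg·m²·s⁴) (exponents kg: -1, m: -2, s: -4, A: 2) do not match the derived units s⁴·A²/(kg·m²) (exponents kg: -1, m: -2, s: 4, A: 2), so the claim is incorrect.

Answer: No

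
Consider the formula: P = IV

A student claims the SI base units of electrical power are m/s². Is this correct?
Units of each symbol in P = IV:
  I (current): A
  V (voltage, in volts): kg·m²/(s³·A)

Multiplying the contributions: [A] · [kg·m²/(s³·A)]
Adding exponents of each base unit: kg: 1, m: 2, s: -3
SI base units of electrical power: kg·m²/s³

The claimed units m/s² (exponents m: 1, s: -2) do not match the derived units kg·m²/s³ (exponents kg: 1, m: 2, s: -3), so the claim is incorrect.

Answer: No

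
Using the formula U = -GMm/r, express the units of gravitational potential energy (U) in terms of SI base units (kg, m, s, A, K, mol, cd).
Units of each symbol in U = -GMm/r:
  G (gravitational constant): m³/(kg·s²)
  M (mass): kg
  m (mass): kg
  r (distance): m  → in the denominator, contributes 1/m
  The minus sign does not affect the units.

Multiplying the contributions: [m³/(kg·s²)] · [kg] · [kg] · [1/m]
Adding exponents of each base unit: kg: 1, m: 2, s: -2
SI base units of gravitational potential energy: kg·m²/s²

Answer: kg·m²/s²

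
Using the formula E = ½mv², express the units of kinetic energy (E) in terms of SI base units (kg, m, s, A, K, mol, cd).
Units of each symbol in E = ½mv²:
  m (mass): kg
  v (speed): m/s  → to the power 2, contributes m²/s²
  The factor ½ is dimensionless.

Multiplying the contributions: [kg] · [m²/s²]
Adding exponents of each base unit: kg: 1, m: 2, s: -2
SI base units of kinetic energy: kg·m²/s²

Answer: kg·m²/s²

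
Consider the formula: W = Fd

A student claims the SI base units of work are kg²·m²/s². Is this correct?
Units of each symbol in W = Fd:
  F (force): kg·m/s²
  d (displacement): m

Multiplying the contributions: [kg·m/s²] · [m]
Adding exponents of each base unit: kg: 1, m: 2, s: -2
SI base units of work: kg·m²/s²

The claimed units kg²·m²/s² (exponents kg: 2, m: 2, s: -2) do not match the derived units kg·m²/s² (exponents kg: 1, m: 2, s: -2), so the claim is incorrect.

Answer: No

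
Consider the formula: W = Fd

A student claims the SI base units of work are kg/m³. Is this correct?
Units of each symbol in W = Fd:
  F (force): kg·m/s²
  d (displacement): m

Multiplying the contributions: [kg·m/s²] · [m]
Adding exponents of each base unit: kg: 1, m: 2, s: -2
SI base units of work: kg·m²/s²

The claimed units kg/m³ (exponents kg: 1, m: -3) do not match the derived units kg·m²/s² (exponents kg: 1, m: 2, s: -2), so the claim is incorrect.

Answer: No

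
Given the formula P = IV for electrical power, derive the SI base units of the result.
Units of each symbol in P = IV:
  I (current): A
  V (voltage, in volts): kg·m²/(s³·A)

Multiplying the contributions: [A] · [kg·m²/(s³·A)]
Adding exponents of each base unit: kg: 1, m: 2, s: -3
SI base units of electrical power: kg·m²/s³

Answer: kg·m²/s³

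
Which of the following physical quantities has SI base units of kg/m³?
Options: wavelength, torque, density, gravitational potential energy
Checking the SI base units of each option:
  wavelength (λ = v/f): m  ✗
  torque (τ = Fr): kg·m²/s²  ✗
  density (ρ = m/V): kg/m³  ✓ matches
  gravitational potential energy (U = -GMm/r): kg·m²/s²  ✗

Only density has units kg/m³.

Answer: density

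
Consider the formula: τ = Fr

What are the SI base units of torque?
Units of each symbol in τ = Fr:
  F (force): kg·m/s²
  r (lever arm): m

Multiplying the contributions: [kg·m/s²] · [m]
Adding exponents of each base unit: kg: 1, m: 2, s: -2
SI base units of torque: kg·m²/s²

Answer: kg·m²/s²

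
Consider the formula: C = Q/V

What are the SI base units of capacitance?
Units of each symbol in C = Q/V:
  Q (charge, in coulombs): s·A
  V (voltage, in volts): kg·m²/(s³·A)  → in the denominator, contributes s³·A/(kg·m²)

Multiplying the contributions: [s·A] · [s³·A/(kg·m²)]
Adding exponents of each base unit: kg: -1, m: -2, s: 4, A: 2
SI base units of capacitance: s⁴·A²/(kg·m²)

Answer: s⁴·A²/(kg·m²)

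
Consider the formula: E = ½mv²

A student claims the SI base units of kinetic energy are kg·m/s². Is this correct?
Units of each symbol in E = ½mv²:
  m (mass): kg
  v (speed): m/s  → to the power 2, contributes m²/s²
  The factor ½ is dimensionless.

Multiplying the contributions: [kg] · [m²/s²]
Adding exponents of each base unit: kg: 1, m: 2, s: -2
SI base units of kinetic energy: kg·m²/s²

The claimed units kg·m/s² (exponents kg: 1, m: 1, s: -2) do not match the derived units kg·m²/s² (exponents kg: 1, m: 2, s: -2), so the claim is incorrect.

Answer: No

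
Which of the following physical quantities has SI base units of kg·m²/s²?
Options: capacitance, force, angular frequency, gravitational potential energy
Checking the SI base units of each option:
  capacitance (C = Q/V): s⁴·A²/(kg·m²)  ✗
  force (F = ma): kg·m/s²  ✗
  angular frequency (ω = 2πf): 1/s  ✗
  gravitational potential energy (U = -GMm/r): kg·m²/s²  ✓ matches

Only gravitational potential energy has units kg·m²/s².

Answer: gravitational potential energy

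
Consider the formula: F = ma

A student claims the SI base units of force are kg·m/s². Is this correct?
Units of each symbol in F = ma:
  m (mass): kg
  a (acceleration): m/s²

Multiplying the contributions: [kg] · [m/s²]
Adding exponents of each base unit: kg: 1, m: 1, s: -2
SI base units of force: kg·m/s²

The claimed units kg·m/s² match the derived units, so the claim is correct.

Answer: Yes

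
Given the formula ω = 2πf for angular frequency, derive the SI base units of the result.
Units of each symbol in ω = 2πf:
  f (frequency): 1/s
  The factor 2π is dimensionless.

Multiplying the contributions: [1/s]
Adding exponents of each base unit: s: -1
SI base units of angular frequency: 1/s

Answer: 1/s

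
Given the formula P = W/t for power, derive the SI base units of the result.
Units of each symbol in P = W/t:
  W (work): kg·m²/s²
  t (time): s  → in the denominator, contributes 1/s

Multiplying the contributions: [kg·m²/s²] · [1/s]
Adding exponents of each base unit: kg: 1, m: 2, s: -3
SI base units of power: kg·m²/s³

Answer: kg·m²/s³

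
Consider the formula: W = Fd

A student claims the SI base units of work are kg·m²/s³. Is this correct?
Units of each symbol in W = Fd:
  F (force): kg·m/s²
  d (displacement): m

Multiplying the contributions: [kg·m/s²] · [m]
Adding exponents of each base unit: kg: 1, m: 2, s: -2
SI base units of work: kg·m²/s²

The claimed units kg·m²/s³ (exponents kg: 1, m: 2, s: -3) do not match the derived units kg·m²/s² (exponents kg: 1, m: 2, s: -2), so the claim is incorrect.

Answer: No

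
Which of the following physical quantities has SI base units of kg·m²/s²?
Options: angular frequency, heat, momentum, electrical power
Checking the SI base units of each option:
  angular frequency (ω = 2πf): 1/s  ✗
  heat (Q = mcΔT): kg·m²/s²  ✓ matches
  momentum (p = mv): kg·m/s  ✗
  electrical power (P = IV): kg·m²/s³  ✗

Only heat has units kg·m²/s².

Answer: heat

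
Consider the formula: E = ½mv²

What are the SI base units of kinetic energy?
Units of each symbol in E = ½mv²:
  m (mass): kg
  v (speed): m/s  → to the power 2, contributes m²/s²
  The factor ½ is dimensionless.

Multiplying the contributions: [kg] · [m²/s²]
Adding exponents of each base unit: kg: 1, m: 2, s: -2
SI base units of kinetic energy: kg·m²/s²

Answer: kg·m²/s²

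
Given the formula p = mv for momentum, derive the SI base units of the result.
Units of each symbol in p = mv:
  m (mass): kg
  v (velocity): m/s

Multiplying the contributions: [kg] · [m/s]
Adding exponents of each base unit: kg: 1, m: 1, s: -1
SI base units of momentum: kg·m/s

Answer: kg·m/s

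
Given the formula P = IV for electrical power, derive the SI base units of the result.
Units of each symbol in P = IV:
  I (current): A
  V (voltage, in volts): kg·m²/(s³·A)

Multiplying the contributions: [A] · [kg·m²/(s³·A)]
Adding exponents of each base unit: kg: 1, m: 2, s: -3
SI base units of electrical power: kg·m²/s³

Answer: kg·m²/s³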